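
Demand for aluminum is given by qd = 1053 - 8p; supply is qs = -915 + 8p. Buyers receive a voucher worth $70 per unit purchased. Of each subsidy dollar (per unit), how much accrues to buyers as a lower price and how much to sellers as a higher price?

Pre-subsidy: 1053 - 8p = -915 + 8p gives p* = 123, q* = 69.
With the rebate, buyers effectively pay pb = ps − 70, where ps is the price sellers receive.
Demand in terms of ps becomes qd = 1053 − 8(ps − 70) = 1613 - 8ps. Setting this equal to supply: 1613 - 8ps = -915 + 8ps, so ps = 158.
Buyers pay pb = 158 − 70 = 88; q' = -915 + 8·158 = 349.
Buyers' price falls by p* − pb = 123 − 88 = 35; sellers' price rises by ps − p* = 158 − 123 = 35.

Buyers gain $35 per unit; sellers gain $35 per unit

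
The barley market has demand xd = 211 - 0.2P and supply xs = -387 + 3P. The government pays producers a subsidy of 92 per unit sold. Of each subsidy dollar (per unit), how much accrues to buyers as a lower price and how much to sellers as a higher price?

Buyers gain 86.25 per unit; sellers gain 5.75 per unit

Pre-subsidy: 211 - 0.2P = -387 + 3P gives P* = 186.875, x* = 173.625.
With the subsidy, sellers receive Ps = Pb + 92 for each unit, where Pb is the price buyers pay.
Supply in terms of Pb becomes xs = -387 + 3(Pb + 92) = -111 + 3Pb. Setting this equal to demand: 211 - 0.2Pb = -111 + 3Pb, so Pb = 100.625.
Sellers receive Ps = 100.625 + 92 = 192.625; x' = 211 − 0.2·100.625 = 190.875.
Buyers' price falls by P* − Pb = 186.875 − 100.625 = 86.25; sellers' price rises by Ps − P* = 192.625 − 186.875 = 5.75.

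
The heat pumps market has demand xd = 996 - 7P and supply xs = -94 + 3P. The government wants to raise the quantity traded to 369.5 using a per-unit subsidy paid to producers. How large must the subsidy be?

Required subsidy s = 65 per unit

At x = 369.5, invert demand for the buyer price: Pb = (996 − 369.5)/7 = 89.5; invert supply for the seller price: Ps = (369.5 − (-94))/3 = 154.5.
The subsidy must fill the gap: s = Ps − Pb = 154.5 − 89.5 = 65.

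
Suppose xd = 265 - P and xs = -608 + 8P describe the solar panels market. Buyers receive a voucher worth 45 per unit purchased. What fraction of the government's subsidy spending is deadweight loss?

Pre-subsidy: 265 - P = -608 + 8P gives P* = 97, x* = 168.
With the rebate, buyers effectively pay Pb = Ps − 45, where Ps is the price sellers receive.
Demand in terms of Ps becomes xd = 265 − 1(Ps − 45) = 310 - Ps. Setting this equal to supply: 310 - Ps = -608 + 8Ps, so Ps = 102.
Buyers pay Pb = 102 − 45 = 57; x' = -608 + 8·102 = 208.
ΔCS = ½(168 + 208)(97 − 57) = 7520; ΔPS = ½(168 + 208)(102 − 97) = 940.
Government spending = 45 × 208 = 9360.
DWL = ½ × 45 × (208 − 168) = 900; fraction = 900 / 9360 = 5/52.

DWL / government spending = 5/52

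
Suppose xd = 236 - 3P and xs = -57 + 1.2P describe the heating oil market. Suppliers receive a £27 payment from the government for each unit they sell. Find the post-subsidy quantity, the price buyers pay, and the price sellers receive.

Pre-subsidy: 236 - 3P = -57 + 1.2P gives P* = 1465/21, x* = 187/7.
With the subsidy, sellers receive Ps = Pb + 27 for each unit, where Pb is the price buyers pay.
Supply in terms of Pb becomes xs = -57 + 1.2(Pb + 27) = -24.6 + 1.2Pb. Setting this equal to demand: 236 - 3Pb = -24.6 + 1.2Pb, so Pb = 1303/21.
Sellers receive Ps = 1303/21 + 27 = 1870/21; x' = 236 − 3·(1303/21) = 349/7.

x' = 349/7; buyers pay 1303/21; sellers receive 1870/21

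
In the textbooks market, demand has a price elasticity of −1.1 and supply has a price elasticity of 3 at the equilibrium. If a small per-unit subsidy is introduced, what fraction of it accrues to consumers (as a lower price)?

Consumer share = 30/41

For a small subsidy around the equilibrium, the benefit split depends on the relative slopes, which at a point are proportional to the elasticities.
Buyer share = εs/(εs + |εd|) = 3/(3 + 1.1) = 30/41; seller share = |εd|/(εs + |εd|) = 11/41.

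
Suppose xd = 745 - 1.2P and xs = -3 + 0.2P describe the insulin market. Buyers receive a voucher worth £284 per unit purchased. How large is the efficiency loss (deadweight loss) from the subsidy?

Pre-subsidy: 745 - 1.2P = -3 + 0.2P gives P* = 3740/7, x* = 727/7.
With the rebate, buyers effectively pay Pb = Ps − 284, where Ps is the price sellers receive.
Demand in terms of Ps becomes xd = 745 − 1.2(Ps − 284) = 1085.8 - 1.2Ps. Setting this equal to supply: 1085.8 - 1.2Ps = -3 + 0.2Ps, so Ps = 5444/7.
Buyers pay Pb = 5444/7 − 284 = 3456/7; x' = -3 + 0.2·(5444/7) = 5339/35.
The subsidy expands output by 5339/35 − 727/7 = 1704/35 past the efficient level; on those units the gap between marginal cost and willingness to pay runs from 0 up to 284.
DWL = ½ × 284 × 1704/35 = 241968/35.

Deadweight loss = 241968/35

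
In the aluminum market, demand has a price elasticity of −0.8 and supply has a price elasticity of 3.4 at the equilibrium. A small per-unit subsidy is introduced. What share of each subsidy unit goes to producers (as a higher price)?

Producer share = 4/21

For a small subsidy around the equilibrium, the benefit split depends on the relative slopes, which at a point are proportional to the elasticities.
Buyer share = εs/(εs + |εd|) = 3.4/(3.4 + 0.8) = 17/21; seller share = |εd|/(εs + |εd|) = 4/21.
So producers capture 4/21 of the subsidy.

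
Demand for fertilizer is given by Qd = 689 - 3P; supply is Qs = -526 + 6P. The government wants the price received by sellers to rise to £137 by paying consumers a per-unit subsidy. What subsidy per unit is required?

At a seller price of 137, quantity supplied is -526 + 6·137 = 296.
Buyers absorb 296 only when they pay Pb with 689 − 3·Pb = 296, i.e. Pb = 131.
s = Ps − Pb = 137 − 131 = 6.

Required subsidy s = £6 per unit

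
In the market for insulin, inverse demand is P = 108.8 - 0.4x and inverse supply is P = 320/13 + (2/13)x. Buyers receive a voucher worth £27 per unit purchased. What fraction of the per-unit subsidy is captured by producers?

Producer share = 5/18

Pre-subsidy: 108.8 - 0.4x = 320/13 + (2/13)x gives x* = 152 and P* = 48.
With the rebate, buyers effectively pay Pb = Ps − 27, where Ps is the price sellers receive.
On the curves, Pb = 108.8 - 0.4x and Ps = 320/13 + (2/13)x; the wedge Ps − Pb = 27 gives 320/13 + (2/13)x − (108.8 - 0.4x) = 27, so x' = 200.75.
Then Pb = 108.8 − 0.4·200.75 = 28.5 and Ps = 320/13 + (2/13)·200.75 = 55.5.
Buyers' price falls by P* − Pb = 48 − 28.5 = 19.5; sellers' price rises by Ps − P* = 55.5 − 48 = 7.5.
So producers capture 7.5/27 = 5/18 of each unit of subsidy.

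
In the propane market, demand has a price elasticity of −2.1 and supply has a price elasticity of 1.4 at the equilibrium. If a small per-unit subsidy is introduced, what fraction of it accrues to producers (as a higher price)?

Producer share = 0.6

For a small subsidy around the equilibrium, the benefit split depends on the relative slopes, which at a point are proportional to the elasticities.
Buyer share = εs/(εs + |εd|) = 1.4/(1.4 + 2.1) = 0.4; seller share = |εd|/(εs + |εd|) = 0.6.
So producers capture 0.6 of the subsidy.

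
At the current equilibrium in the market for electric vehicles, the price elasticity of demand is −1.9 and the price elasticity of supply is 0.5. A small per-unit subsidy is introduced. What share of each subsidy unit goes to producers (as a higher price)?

Producer share = 19/24

For a small subsidy around the equilibrium, the benefit split depends on the relative slopes, which at a point are proportional to the elasticities.
Buyer share = εs/(εs + |εd|) = 0.5/(0.5 + 1.9) = 5/24; seller share = |εd|/(εs + |εd|) = 19/24.
So producers capture 19/24 of the subsidy.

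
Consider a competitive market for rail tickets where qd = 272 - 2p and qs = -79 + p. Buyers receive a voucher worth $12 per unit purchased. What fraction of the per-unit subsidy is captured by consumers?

Pre-subsidy: 272 - 2p = -79 + p gives p* = 117, q* = 38.
With the rebate, buyers effectively pay pb = ps − 12, where ps is the price sellers receive.
Demand in terms of ps becomes qd = 272 − 2(ps − 12) = 296 - 2ps. Setting this equal to supply: 296 - 2ps = -79 + ps, so ps = 125.
Buyers pay pb = 125 − 12 = 113; q' = -79 + 1·125 = 46.
Buyers' price falls by p* − pb = 117 − 113 = 4; sellers' price rises by ps − p* = 125 − 117 = 8.
So consumers capture 4/12 = 1/3 of each unit of subsidy.

Consumer share = 1/3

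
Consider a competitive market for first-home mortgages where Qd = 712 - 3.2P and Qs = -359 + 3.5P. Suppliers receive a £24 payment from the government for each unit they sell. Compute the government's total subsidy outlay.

Government cost = 386880/67

Pre-subsidy: 712 - 3.2P = -359 + 3.5P gives P* = 10710/67, Q* = 13432/67.
With the subsidy, sellers receive Ps = Pb + 24 for each unit, where Pb is the price buyers pay.
Supply in terms of Pb becomes Qs = -359 + 3.5(Pb + 24) = -275 + 3.5Pb. Setting this equal to demand: 712 - 3.2Pb = -275 + 3.5Pb, so Pb = 9870/67.
Sellers receive Ps = 9870/67 + 24 = 11478/67; Q' = 712 − 3.2·(9870/67) = 16120/67.
Government outlay = subsidy × quantity = 24 × 16120/67 = 386880/67.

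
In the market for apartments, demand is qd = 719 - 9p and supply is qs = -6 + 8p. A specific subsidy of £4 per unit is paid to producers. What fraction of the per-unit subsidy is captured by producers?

Producer share = 9/17

Pre-subsidy: 719 - 9p = -6 + 8p gives p* = 725/17, q* = 5698/17.
With the subsidy, sellers receive ps = pb + 4 for each unit, where pb is the price buyers pay.
Supply in terms of pb becomes qs = -6 + 8(pb + 4) = 26 + 8pb. Setting this equal to demand: 719 - 9pb = 26 + 8pb, so pb = 693/17.
Sellers receive ps = 693/17 + 4 = 761/17; q' = 719 − 9·(693/17) = 5986/17.
Buyers' price falls by p* − pb = 725/17 − 693/17 = 32/17; sellers' price rises by ps − p* = 761/17 − 725/17 = 36/17.
So producers capture (36/17)/4 = 9/17 of each unit of subsidy.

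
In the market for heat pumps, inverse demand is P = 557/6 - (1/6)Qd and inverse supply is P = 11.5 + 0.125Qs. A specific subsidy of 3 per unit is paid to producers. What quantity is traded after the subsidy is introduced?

Pre-subsidy: 557/6 - (1/6)Q = 11.5 + 0.125Q gives Q* = 1952/7 and P* = 649/14.
With the subsidy, sellers receive Ps = Pb + 3 for each unit, where Pb is the price buyers pay.
On the curves, Pb = 557/6 - (1/6)Q and Ps = 11.5 + 0.125Q; the wedge Ps − Pb = 3 gives 11.5 + 0.125Q − (557/6 - (1/6)Q) = 3, so Q' = 2024/7.
Then Pb = 557/6 − (1/6)·(2024/7) = 625/14 and Ps = 11.5 + 0.125·(2024/7) = 667/14.

Q' = 2024/7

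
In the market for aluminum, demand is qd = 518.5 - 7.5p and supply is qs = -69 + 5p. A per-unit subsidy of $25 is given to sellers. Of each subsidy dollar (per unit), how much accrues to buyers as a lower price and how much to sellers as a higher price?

Pre-subsidy: 518.5 - 7.5p = -69 + 5p gives p* = 47, q* = 166.
With the subsidy, sellers receive ps = pb + 25 for each unit, where pb is the price buyers pay.
Supply in terms of pb becomes qs = -69 + 5(pb + 25) = 56 + 5pb. Setting this equal to demand: 518.5 - 7.5pb = 56 + 5pb, so pb = 37.
Sellers receive ps = 37 + 25 = 62; q' = 518.5 − 7.5·37 = 241.
Buyers' price falls by p* − pb = 47 − 37 = 10; sellers' price rises by ps − p* = 62 − 47 = 15.

Buyers gain $10 per unit; sellers gain $15 per unit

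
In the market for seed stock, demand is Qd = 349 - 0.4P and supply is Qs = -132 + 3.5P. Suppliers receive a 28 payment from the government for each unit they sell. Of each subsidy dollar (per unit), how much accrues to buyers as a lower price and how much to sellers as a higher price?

Buyers gain 980/39 per unit; sellers gain 112/39 per unit

Pre-subsidy: 349 - 0.4P = -132 + 3.5P gives P* = 370/3, Q* = 899/3.
With the subsidy, sellers receive Ps = Pb + 28 for each unit, where Pb is the price buyers pay.
Supply in terms of Pb becomes Qs = -132 + 3.5(Pb + 28) = -34 + 3.5Pb. Setting this equal to demand: 349 - 0.4Pb = -34 + 3.5Pb, so Pb = 3830/39.
Sellers receive Ps = 3830/39 + 28 = 4922/39; Q' = 349 − 0.4·(3830/39) = 12079/39.
Buyers' price falls by P* − Pb = 370/3 − 3830/39 = 980/39; sellers' price rises by Ps − P* = 4922/39 − 370/3 = 112/39.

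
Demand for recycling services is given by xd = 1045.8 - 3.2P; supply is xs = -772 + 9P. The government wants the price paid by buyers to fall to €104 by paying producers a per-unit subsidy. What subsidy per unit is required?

Required subsidy s = €61 per unit

At a buyer price of 104, quantity demanded is 1045.8 − 3.2·104 = 713.
Sellers supply 713 only when they receive Ps with -772 + 9·Ps = 713, i.e. Ps = 165.
s = Ps − Pb = 165 − 104 = 61.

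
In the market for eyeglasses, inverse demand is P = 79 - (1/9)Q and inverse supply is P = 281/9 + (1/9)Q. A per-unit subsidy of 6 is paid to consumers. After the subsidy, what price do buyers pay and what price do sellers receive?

Buyers pay 469/9; sellers receive 523/9

Pre-subsidy: 79 - (1/9)Q = 281/9 + (1/9)Q gives Q* = 215 and P* = 496/9.
With the rebate, buyers effectively pay Pb = Ps − 6, where Ps is the price sellers receive.
On the curves, Pb = 79 - (1/9)Q and Ps = 281/9 + (1/9)Q; the wedge Ps − Pb = 6 gives 281/9 + (1/9)Q − (79 - (1/9)Q) = 6, so Q' = 242.
Then Pb = 79 − (1/9)·242 = 469/9 and Ps = 281/9 + (1/9)·242 = 523/9.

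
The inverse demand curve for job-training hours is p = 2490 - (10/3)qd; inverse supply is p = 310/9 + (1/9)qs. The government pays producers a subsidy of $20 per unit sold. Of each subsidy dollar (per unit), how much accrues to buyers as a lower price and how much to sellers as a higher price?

Pre-subsidy: 2490 - (10/3)q = 310/9 + (1/9)q gives q* = 22100/31 and p* = 10570/93.
With the subsidy, sellers receive ps = pb + 20 for each unit, where pb is the price buyers pay.
On the curves, pb = 2490 - (10/3)q and ps = 310/9 + (1/9)q; the wedge ps − pb = 20 gives 310/9 + (1/9)q − (2490 - (10/3)q) = 20, so q' = 22280/31.
Then pb = 2490 − (10/3)·(22280/31) = 8770/93 and ps = 310/9 + (1/9)·(22280/31) = 10630/93.
Buyers' price falls by p* − pb = 10570/93 − 8770/93 = 600/31; sellers' price rises by ps − p* = 10630/93 − 10570/93 = 20/31.

Buyers gain 600/31 per unit; sellers gain 20/31 per unit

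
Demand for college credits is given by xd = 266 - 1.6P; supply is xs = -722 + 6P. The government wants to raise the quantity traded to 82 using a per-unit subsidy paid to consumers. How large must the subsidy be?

Required subsidy s = 19 per unit

At x = 82, invert demand for the buyer price: Pb = (266 − 82)/1.6 = 115; invert supply for the seller price: Ps = (82 − (-722))/6 = 134.
The subsidy must fill the gap: s = Ps − Pb = 134 − 115 = 19.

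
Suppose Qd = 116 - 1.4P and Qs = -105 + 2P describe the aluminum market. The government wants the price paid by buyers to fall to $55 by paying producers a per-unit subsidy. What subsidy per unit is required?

At a buyer price of 55, quantity demanded is 116 − 1.4·55 = 39.
Sellers supply 39 only when they receive Ps with -105 + 2·Ps = 39, i.e. Ps = 72.
s = Ps − Pb = 72 − 55 = 17.

Required subsidy s = $17 per unit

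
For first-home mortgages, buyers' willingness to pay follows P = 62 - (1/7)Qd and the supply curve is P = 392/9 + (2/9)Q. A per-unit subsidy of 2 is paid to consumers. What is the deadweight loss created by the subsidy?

Pre-subsidy: 62 - (1/7)Q = 392/9 + (2/9)Q gives Q* = 1162/23 and P* = 1260/23.
With the rebate, buyers effectively pay Pb = Ps − 2, where Ps is the price sellers receive.
On the curves, Pb = 62 - (1/7)Q and Ps = 392/9 + (2/9)Q; the wedge Ps − Pb = 2 gives 392/9 + (2/9)Q − (62 - (1/7)Q) = 2, so Q' = 56.
Then Pb = 62 − (1/7)·56 = 54 and Ps = 392/9 + (2/9)·56 = 56.
The subsidy expands output by 56 − 1162/23 = 126/23 past the efficient level; on those units the gap between marginal cost and willingness to pay runs from 0 up to 2.
DWL = ½ × 2 × 126/23 = 126/23.

Deadweight loss = 126/23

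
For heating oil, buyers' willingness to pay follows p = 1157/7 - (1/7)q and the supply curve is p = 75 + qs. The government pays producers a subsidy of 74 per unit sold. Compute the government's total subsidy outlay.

Government cost = 10637.5

Pre-subsidy: 1157/7 - (1/7)q = 75 + q gives q* = 79 and p* = 154.
With the subsidy, sellers receive ps = pb + 74 for each unit, where pb is the price buyers pay.
On the curves, pb = 1157/7 - (1/7)q and ps = 75 + q; the wedge ps − pb = 74 gives 75 + q − (1157/7 - (1/7)q) = 74, so q' = 143.75.
Then pb = 1157/7 − (1/7)·143.75 = 144.75 and ps = 75 + 1·143.75 = 218.75.
Government outlay = subsidy × quantity = 74 × 143.75 = 10637.5.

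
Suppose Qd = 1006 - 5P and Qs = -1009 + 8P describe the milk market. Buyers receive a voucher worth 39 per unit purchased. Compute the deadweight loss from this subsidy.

Pre-subsidy: 1006 - 5P = -1009 + 8P gives P* = 155, Q* = 231.
With the rebate, buyers effectively pay Pb = Ps − 39, where Ps is the price sellers receive.
Demand in terms of Ps becomes Qd = 1006 − 5(Ps − 39) = 1201 - 5Ps. Setting this equal to supply: 1201 - 5Ps = -1009 + 8Ps, so Ps = 170.
Buyers pay Pb = 170 − 39 = 131; Q' = -1009 + 8·170 = 351.
The subsidy expands output by 351 − 231 = 120 past the efficient level; on those units the gap between marginal cost and willingness to pay runs from 0 up to 39.
DWL = ½ × 39 × 120 = 2340.

Deadweight loss = 2340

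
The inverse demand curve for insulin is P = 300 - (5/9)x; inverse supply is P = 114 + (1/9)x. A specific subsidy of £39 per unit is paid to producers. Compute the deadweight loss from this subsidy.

Deadweight loss = £1140.75

Pre-subsidy: 300 - (5/9)x = 114 + (1/9)x gives x* = 279 and P* = 145.
With the subsidy, sellers receive Ps = Pb + 39 for each unit, where Pb is the price buyers pay.
On the curves, Pb = 300 - (5/9)x and Ps = 114 + (1/9)x; the wedge Ps − Pb = 39 gives 114 + (1/9)x − (300 - (5/9)x) = 39, so x' = 337.5.
Then Pb = 300 − (5/9)·337.5 = 112.5 and Ps = 114 + (1/9)·337.5 = 151.5.
The subsidy expands output by 337.5 − 279 = 58.5 past the efficient level; on those units the gap between marginal cost and willingness to pay runs from 0 up to 39.
DWL = ½ × 39 × 58.5 = 1140.75.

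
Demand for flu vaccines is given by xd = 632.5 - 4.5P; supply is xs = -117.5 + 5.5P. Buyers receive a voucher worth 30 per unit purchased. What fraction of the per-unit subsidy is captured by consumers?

Pre-subsidy: 632.5 - 4.5P = -117.5 + 5.5P gives P* = 75, x* = 295.
With the rebate, buyers effectively pay Pb = Ps − 30, where Ps is the price sellers receive.
Demand in terms of Ps becomes xd = 632.5 − 4.5(Ps − 30) = 767.5 - 4.5Ps. Setting this equal to supply: 767.5 - 4.5Ps = -117.5 + 5.5Ps, so Ps = 88.5.
Buyers pay Pb = 88.5 − 30 = 58.5; x' = -117.5 + 5.5·88.5 = 369.25.
Buyers' price falls by P* − Pb = 75 − 58.5 = 16.5; sellers' price rises by Ps − P* = 88.5 − 75 = 13.5.
So consumers capture 16.5/30 = 0.55 of each unit of subsidy.

Consumer share = 0.55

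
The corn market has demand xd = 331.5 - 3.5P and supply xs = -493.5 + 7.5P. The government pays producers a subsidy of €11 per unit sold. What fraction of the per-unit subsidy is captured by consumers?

Pre-subsidy: 331.5 - 3.5P = -493.5 + 7.5P gives P* = 75, x* = 69.
With the subsidy, sellers receive Ps = Pb + 11 for each unit, where Pb is the price buyers pay.
Supply in terms of Pb becomes xs = -493.5 + 7.5(Pb + 11) = -411 + 7.5Pb. Setting this equal to demand: 331.5 - 3.5Pb = -411 + 7.5Pb, so Pb = 67.5.
Sellers receive Ps = 67.5 + 11 = 78.5; x' = 331.5 − 3.5·67.5 = 95.25.
Buyers' price falls by P* − Pb = 75 − 67.5 = 7.5; sellers' price rises by Ps − P* = 78.5 − 75 = 3.5.
So consumers capture 7.5/11 = 15/22 of each unit of subsidy.

Consumer share = 15/22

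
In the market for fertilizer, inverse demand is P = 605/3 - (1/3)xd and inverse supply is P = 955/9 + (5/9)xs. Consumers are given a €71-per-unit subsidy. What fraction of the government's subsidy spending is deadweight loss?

DWL / government spending = 639/2998

Pre-subsidy: 605/3 - (1/3)x = 955/9 + (5/9)x gives x* = 107.5 and P* = 995/6.
With the rebate, buyers effectively pay Pb = Ps − 71, where Ps is the price sellers receive.
On the curves, Pb = 605/3 - (1/3)x and Ps = 955/9 + (5/9)x; the wedge Ps − Pb = 71 gives 955/9 + (5/9)x − (605/3 - (1/3)x) = 71, so x' = 187.375.
Then Pb = 605/3 − (1/3)·187.375 = 3341/24 and Ps = 955/9 + (5/9)·187.375 = 5045/24.
ΔCS = ½(107.5 + 187.375)(995/6 − 3341/24) = 3925.5234375; ΔPS = ½(107.5 + 187.375)(5045/24 − 995/6) = 6542.5390625.
Government spending = 71 × 187.375 = 13303.625.
DWL = ½ × 71 × (187.375 − 107.5) = 2835.5625; fraction = 2835.5625 / 13303.625 = 639/2998.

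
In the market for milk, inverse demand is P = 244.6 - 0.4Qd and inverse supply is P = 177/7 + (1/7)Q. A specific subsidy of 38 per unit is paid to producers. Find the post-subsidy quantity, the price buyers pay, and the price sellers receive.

Q' = 474; buyers pay 55; sellers receive 93

Pre-subsidy: 244.6 - 0.4Q = 177/7 + (1/7)Q gives Q* = 404 and P* = 83.
With the subsidy, sellers receive Ps = Pb + 38 for each unit, where Pb is the price buyers pay.
On the curves, Pb = 244.6 - 0.4Q and Ps = 177/7 + (1/7)Q; the wedge Ps − Pb = 38 gives 177/7 + (1/7)Q − (244.6 - 0.4Q) = 38, so Q' = 474.
Then Pb = 244.6 − 0.4·474 = 55 and Ps = 177/7 + (1/7)·474 = 93.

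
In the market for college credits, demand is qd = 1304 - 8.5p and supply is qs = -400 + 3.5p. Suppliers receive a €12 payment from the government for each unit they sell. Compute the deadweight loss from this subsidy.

Deadweight loss = €178.5

Pre-subsidy: 1304 - 8.5p = -400 + 3.5p gives p* = 142, q* = 97.
With the subsidy, sellers receive ps = pb + 12 for each unit, where pb is the price buyers pay.
Supply in terms of pb becomes qs = -400 + 3.5(pb + 12) = -358 + 3.5pb. Setting this equal to demand: 1304 - 8.5pb = -358 + 3.5pb, so pb = 138.5.
Sellers receive ps = 138.5 + 12 = 150.5; q' = 1304 − 8.5·138.5 = 126.75.
The subsidy expands output by 126.75 − 97 = 29.75 past the efficient level; on those units the gap between marginal cost and willingness to pay runs from 0 up to 12.
DWL = ½ × 12 × 29.75 = 178.5.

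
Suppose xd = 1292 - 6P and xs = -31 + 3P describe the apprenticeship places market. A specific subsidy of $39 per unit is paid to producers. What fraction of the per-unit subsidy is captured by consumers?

Consumer share = 1/3

Pre-subsidy: 1292 - 6P = -31 + 3P gives P* = 147, x* = 410.
With the subsidy, sellers receive Ps = Pb + 39 for each unit, where Pb is the price buyers pay.
Supply in terms of Pb becomes xs = -31 + 3(Pb + 39) = 86 + 3Pb. Setting this equal to demand: 1292 - 6Pb = 86 + 3Pb, so Pb = 134.
Sellers receive Ps = 134 + 39 = 173; x' = 1292 − 6·134 = 488.
Buyers' price falls by P* − Pb = 147 − 134 = 13; sellers' price rises by Ps − P* = 173 − 147 = 26.
So consumers capture 13/39 = 1/3 of each unit of subsidy.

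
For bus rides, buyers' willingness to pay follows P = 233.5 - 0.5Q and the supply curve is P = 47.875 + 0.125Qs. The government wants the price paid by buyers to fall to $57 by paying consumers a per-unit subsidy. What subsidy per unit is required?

Required subsidy s = $35 per unit

At a buyer price of 57, quantity demanded is 467 − 2·57 = 353.
Sellers supply 353 only when they receive Ps = 47.875 + 0.125·353 = 92.
s = Ps − Pb = 92 − 57 = 35.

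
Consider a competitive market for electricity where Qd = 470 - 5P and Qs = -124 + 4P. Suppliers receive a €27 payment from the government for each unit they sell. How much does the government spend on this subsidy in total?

Pre-subsidy: 470 - 5P = -124 + 4P gives P* = 66, Q* = 140.
With the subsidy, sellers receive Ps = Pb + 27 for each unit, where Pb is the price buyers pay.
Supply in terms of Pb becomes Qs = -124 + 4(Pb + 27) = -16 + 4Pb. Setting this equal to demand: 470 - 5Pb = -16 + 4Pb, so Pb = 54.
Sellers receive Ps = 54 + 27 = 81; Q' = 470 − 5·54 = 200.
Government outlay = subsidy × quantity = 27 × 200 = 5400.

Government cost = €5400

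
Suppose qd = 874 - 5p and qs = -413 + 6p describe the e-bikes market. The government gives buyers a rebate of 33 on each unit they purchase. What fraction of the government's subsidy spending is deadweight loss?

DWL / government spending = 45/379

Pre-subsidy: 874 - 5p = -413 + 6p gives p* = 117, q* = 289.
With the rebate, buyers effectively pay pb = ps − 33, where ps is the price sellers receive.
Demand in terms of ps becomes qd = 874 − 5(ps − 33) = 1039 - 5ps. Setting this equal to supply: 1039 - 5ps = -413 + 6ps, so ps = 132.
Buyers pay pb = 132 − 33 = 99; q' = -413 + 6·132 = 379.
ΔCS = ½(289 + 379)(117 − 99) = 6012; ΔPS = ½(289 + 379)(132 − 117) = 5010.
Government spending = 33 × 379 = 12507.
DWL = ½ × 33 × (379 − 289) = 1485; fraction = 1485 / 12507 = 45/379.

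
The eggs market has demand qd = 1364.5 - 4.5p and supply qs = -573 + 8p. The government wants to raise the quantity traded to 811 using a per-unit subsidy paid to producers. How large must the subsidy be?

At q = 811, invert demand for the buyer price: pb = (1364.5 − 811)/4.5 = 123; invert supply for the seller price: ps = (811 − (-573))/8 = 173.
The subsidy must fill the gap: s = ps − pb = 173 − 123 = 50.

Required subsidy s = 50 per unit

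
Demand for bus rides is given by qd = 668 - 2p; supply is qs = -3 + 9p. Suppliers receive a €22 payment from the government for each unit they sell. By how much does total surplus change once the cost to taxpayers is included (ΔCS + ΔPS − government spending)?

Pre-subsidy: 668 - 2p = -3 + 9p gives p* = 61, q* = 546.
With the subsidy, sellers receive ps = pb + 22 for each unit, where pb is the price buyers pay.
Supply in terms of pb becomes qs = -3 + 9(pb + 22) = 195 + 9pb. Setting this equal to demand: 668 - 2pb = 195 + 9pb, so pb = 43.
Sellers receive ps = 43 + 22 = 65; q' = 668 − 2·43 = 582.
ΔCS = ½(546 + 582)(61 − 43) = 10152; ΔPS = ½(546 + 582)(65 − 61) = 2256.
Government spending = 22 × 582 = 12804.
Net change = 10152 + 2256 − 12804 = -396. The loss equals the DWL triangle ½·22·36.

Net change in total surplus = -€396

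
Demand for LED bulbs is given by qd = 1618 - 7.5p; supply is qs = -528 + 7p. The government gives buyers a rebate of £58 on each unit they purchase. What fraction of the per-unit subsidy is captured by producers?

Pre-subsidy: 1618 - 7.5p = -528 + 7p gives p* = 148, q* = 508.
With the rebate, buyers effectively pay pb = ps − 58, where ps is the price sellers receive.
Demand in terms of ps becomes qd = 1618 − 7.5(ps − 58) = 2053 - 7.5ps. Setting this equal to supply: 2053 - 7.5ps = -528 + 7ps, so ps = 178.
Buyers pay pb = 178 − 58 = 120; q' = -528 + 7·178 = 718.
Buyers' price falls by p* − pb = 148 − 120 = 28; sellers' price rises by ps − p* = 178 − 148 = 30.
So producers capture 30/58 = 15/29 of each unit of subsidy.

Producer share = 15/29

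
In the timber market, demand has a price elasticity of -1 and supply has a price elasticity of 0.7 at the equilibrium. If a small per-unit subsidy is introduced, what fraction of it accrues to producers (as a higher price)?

Producer share = 10/17

For a small subsidy around the equilibrium, the benefit split depends on the relative slopes, which at a point are proportional to the elasticities.
Buyer share = εs/(εs + |εd|) = 0.7/(0.7 + 1) = 7/17; seller share = |εd|/(εs + |εd|) = 10/17.
So producers capture 10/17 of the subsidy.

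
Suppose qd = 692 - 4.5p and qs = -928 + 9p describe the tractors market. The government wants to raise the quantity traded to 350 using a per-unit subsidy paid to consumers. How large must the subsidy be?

Required subsidy s = 66 per unit

At q = 350, invert demand for the buyer price: pb = (692 − 350)/4.5 = 76; invert supply for the seller price: ps = (350 − (-928))/9 = 142.
The subsidy must fill the gap: s = ps − pb = 142 − 76 = 66.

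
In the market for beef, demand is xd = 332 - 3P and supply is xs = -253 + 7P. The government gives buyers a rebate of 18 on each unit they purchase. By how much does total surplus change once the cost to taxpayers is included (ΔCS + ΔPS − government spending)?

Pre-subsidy: 332 - 3P = -253 + 7P gives P* = 58.5, x* = 156.5.
With the rebate, buyers effectively pay Pb = Ps − 18, where Ps is the price sellers receive.
Demand in terms of Ps becomes xd = 332 − 3(Ps − 18) = 386 - 3Ps. Setting this equal to supply: 386 - 3Ps = -253 + 7Ps, so Ps = 63.9.
Buyers pay Pb = 63.9 − 18 = 45.9; x' = -253 + 7·63.9 = 194.3.
ΔCS = ½(156.5 + 194.3)(58.5 − 45.9) = 2210.04; ΔPS = ½(156.5 + 194.3)(63.9 − 58.5) = 947.16.
Government spending = 18 × 194.3 = 3497.4.
Net change = 2210.04 + 947.16 − 3497.4 = -340.2. The loss equals the DWL triangle ½·18·37.8.

Net change in total surplus = -340.2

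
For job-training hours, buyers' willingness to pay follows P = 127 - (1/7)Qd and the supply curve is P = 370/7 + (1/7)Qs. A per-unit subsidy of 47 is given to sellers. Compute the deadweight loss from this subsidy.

Pre-subsidy: 127 - (1/7)Q = 370/7 + (1/7)Q gives Q* = 259.5 and P* = 1259/14.
With the subsidy, sellers receive Ps = Pb + 47 for each unit, where Pb is the price buyers pay.
On the curves, Pb = 127 - (1/7)Q and Ps = 370/7 + (1/7)Q; the wedge Ps − Pb = 47 gives 370/7 + (1/7)Q − (127 - (1/7)Q) = 47, so Q' = 424.
Then Pb = 127 − (1/7)·424 = 465/7 and Ps = 370/7 + (1/7)·424 = 794/7.
The subsidy expands output by 424 − 259.5 = 164.5 past the efficient level; on those units the gap between marginal cost and willingness to pay runs from 0 up to 47.
DWL = ½ × 47 × 164.5 = 3865.75.

Deadweight loss = 3865.75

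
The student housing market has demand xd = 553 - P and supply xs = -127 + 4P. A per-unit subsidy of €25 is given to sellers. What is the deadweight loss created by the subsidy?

Deadweight loss = €250

Pre-subsidy: 553 - P = -127 + 4P gives P* = 136, x* = 417.
With the subsidy, sellers receive Ps = Pb + 25 for each unit, where Pb is the price buyers pay.
Supply in terms of Pb becomes xs = -127 + 4(Pb + 25) = -27 + 4Pb. Setting this equal to demand: 553 - Pb = -27 + 4Pb, so Pb = 116.
Sellers receive Ps = 116 + 25 = 141; x' = 553 − 1·116 = 437.
The subsidy expands output by 437 − 417 = 20 past the efficient level; on those units the gap between marginal cost and willingness to pay runs from 0 up to 25.
DWL = ½ × 25 × 20 = 250.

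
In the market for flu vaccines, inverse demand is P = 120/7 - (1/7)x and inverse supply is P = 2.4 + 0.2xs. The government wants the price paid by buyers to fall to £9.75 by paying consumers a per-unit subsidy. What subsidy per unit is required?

At a buyer price of 9.75, quantity demanded is 120 − 7·9.75 = 51.75.
Sellers supply 51.75 only when they receive Ps = 2.4 + 0.2·51.75 = 12.75.
s = Ps − Pb = 12.75 − 9.75 = 3.

Required subsidy s = £3 per unit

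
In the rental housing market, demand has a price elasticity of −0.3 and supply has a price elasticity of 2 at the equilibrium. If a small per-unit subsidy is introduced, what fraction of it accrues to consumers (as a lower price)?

For a small subsidy around the equilibrium, the benefit split depends on the relative slopes, which at a point are proportional to the elasticities.
Buyer share = εs/(εs + |εd|) = 2/(2 + 0.3) = 20/23; seller share = |εd|/(εs + |εd|) = 3/23.

Consumer share = 20/23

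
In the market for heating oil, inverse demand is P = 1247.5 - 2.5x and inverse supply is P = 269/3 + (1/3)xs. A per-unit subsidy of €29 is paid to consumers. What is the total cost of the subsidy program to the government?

Pre-subsidy: 1247.5 - 2.5x = 269/3 + (1/3)x gives x* = 6947/17 and P* = 3840/17.
With the rebate, buyers effectively pay Pb = Ps − 29, where Ps is the price sellers receive.
On the curves, Pb = 1247.5 - 2.5x and Ps = 269/3 + (1/3)x; the wedge Ps − Pb = 29 gives 269/3 + (1/3)x − (1247.5 - 2.5x) = 29, so x' = 7121/17.
Then Pb = 1247.5 − 2.5·(7121/17) = 3405/17 and Ps = 269/3 + (1/3)·(7121/17) = 3898/17.
Government outlay = subsidy × quantity = 29 × 7121/17 = 206509/17.

Government cost = 206509/17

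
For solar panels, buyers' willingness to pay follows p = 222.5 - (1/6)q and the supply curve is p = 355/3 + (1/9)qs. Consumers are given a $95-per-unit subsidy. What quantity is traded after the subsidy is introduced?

q' = 717

Pre-subsidy: 222.5 - (1/6)q = 355/3 + (1/9)q gives q* = 375 and p* = 160.
With the rebate, buyers effectively pay pb = ps − 95, where ps is the price sellers receive.
On the curves, pb = 222.5 - (1/6)q and ps = 355/3 + (1/9)q; the wedge ps − pb = 95 gives 355/3 + (1/9)q − (222.5 - (1/6)q) = 95, so q' = 717.
Then pb = 222.5 − (1/6)·717 = 103 and ps = 355/3 + (1/9)·717 = 198.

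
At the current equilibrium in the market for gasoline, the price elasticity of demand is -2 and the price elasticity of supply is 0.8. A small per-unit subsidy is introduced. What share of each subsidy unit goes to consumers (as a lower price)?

Consumer share = 2/7

For a small subsidy around the equilibrium, the benefit split depends on the relative slopes, which at a point are proportional to the elasticities.
Buyer share = εs/(εs + |εd|) = 0.8/(0.8 + 2) = 2/7; seller share = |εd|/(εs + |εd|) = 5/7.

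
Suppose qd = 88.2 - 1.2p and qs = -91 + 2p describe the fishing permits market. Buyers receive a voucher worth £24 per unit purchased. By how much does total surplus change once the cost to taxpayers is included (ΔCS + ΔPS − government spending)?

Pre-subsidy: 88.2 - 1.2p = -91 + 2p gives p* = 56, q* = 21.
With the rebate, buyers effectively pay pb = ps − 24, where ps is the price sellers receive.
Demand in terms of ps becomes qd = 88.2 − 1.2(ps − 24) = 117 - 1.2ps. Setting this equal to supply: 117 - 1.2ps = -91 + 2ps, so ps = 65.
Buyers pay pb = 65 − 24 = 41; q' = -91 + 2·65 = 39.
ΔCS = ½(21 + 39)(56 − 41) = 450; ΔPS = ½(21 + 39)(65 − 56) = 270.
Government spending = 24 × 39 = 936.
Net change = 450 + 270 − 936 = -216. The loss equals the DWL triangle ½·24·18.

Net change in total surplus = -£216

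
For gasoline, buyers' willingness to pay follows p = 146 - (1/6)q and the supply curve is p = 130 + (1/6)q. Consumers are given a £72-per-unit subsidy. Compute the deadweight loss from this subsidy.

Pre-subsidy: 146 - (1/6)q = 130 + (1/6)q gives q* = 48 and p* = 138.
With the rebate, buyers effectively pay pb = ps − 72, where ps is the price sellers receive.
On the curves, pb = 146 - (1/6)q and ps = 130 + (1/6)q; the wedge ps − pb = 72 gives 130 + (1/6)q − (146 - (1/6)q) = 72, so q' = 264.
Then pb = 146 − (1/6)·264 = 102 and ps = 130 + (1/6)·264 = 174.
The subsidy expands output by 264 − 48 = 216 past the efficient level; on those units the gap between marginal cost and willingness to pay runs from 0 up to 72.
DWL = ½ × 72 × 216 = 7776.

Deadweight loss = £7776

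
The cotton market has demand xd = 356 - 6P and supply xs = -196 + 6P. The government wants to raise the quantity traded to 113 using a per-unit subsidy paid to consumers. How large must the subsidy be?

Required subsidy s = 11 per unit

At x = 113, invert demand for the buyer price: Pb = (356 − 113)/6 = 40.5; invert supply for the seller price: Ps = (113 − (-196))/6 = 51.5.
The subsidy must fill the gap: s = Ps − Pb = 51.5 − 40.5 = 11.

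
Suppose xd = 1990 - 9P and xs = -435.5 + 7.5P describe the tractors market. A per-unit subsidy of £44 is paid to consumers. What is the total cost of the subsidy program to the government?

Pre-subsidy: 1990 - 9P = -435.5 + 7.5P gives P* = 147, x* = 667.
With the rebate, buyers effectively pay Pb = Ps − 44, where Ps is the price sellers receive.
Demand in terms of Ps becomes xd = 1990 − 9(Ps − 44) = 2386 - 9Ps. Setting this equal to supply: 2386 - 9Ps = -435.5 + 7.5Ps, so Ps = 171.
Buyers pay Pb = 171 − 44 = 127; x' = -435.5 + 7.5·171 = 847.
Government outlay = subsidy × quantity = 44 × 847 = 37268.

Government cost = £37268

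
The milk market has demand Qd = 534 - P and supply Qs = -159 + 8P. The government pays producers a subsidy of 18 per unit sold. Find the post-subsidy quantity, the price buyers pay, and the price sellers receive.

Q' = 473; buyers pay 61; sellers receive 79

Pre-subsidy: 534 - P = -159 + 8P gives P* = 77, Q* = 457.
With the subsidy, sellers receive Ps = Pb + 18 for each unit, where Pb is the price buyers pay.
Supply in terms of Pb becomes Qs = -159 + 8(Pb + 18) = -15 + 8Pb. Setting this equal to demand: 534 - Pb = -15 + 8Pb, so Pb = 61.
Sellers receive Ps = 61 + 18 = 79; Q' = 534 − 1·61 = 473.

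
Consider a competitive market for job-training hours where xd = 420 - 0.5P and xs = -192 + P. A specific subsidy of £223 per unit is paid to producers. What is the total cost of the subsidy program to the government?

Government cost = 194233/3

Pre-subsidy: 420 - 0.5P = -192 + P gives P* = 408, x* = 216.
With the subsidy, sellers receive Ps = Pb + 223 for each unit, where Pb is the price buyers pay.
Supply in terms of Pb becomes xs = -192 + 1(Pb + 223) = 31 + Pb. Setting this equal to demand: 420 - 0.5Pb = 31 + Pb, so Pb = 778/3.
Sellers receive Ps = 778/3 + 223 = 1447/3; x' = 420 − 0.5·(778/3) = 871/3.
Government outlay = subsidy × quantity = 223 × 871/3 = 194233/3.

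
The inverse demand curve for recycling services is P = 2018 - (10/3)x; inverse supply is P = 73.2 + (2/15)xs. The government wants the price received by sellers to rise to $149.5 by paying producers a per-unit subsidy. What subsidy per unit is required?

At a seller price of 149.5, quantity supplied is -549 + 7.5·149.5 = 572.25.
Buyers absorb 572.25 only when they pay Pb = 2018 − (10/3)·572.25 = 110.5.
s = Ps − Pb = 149.5 − 110.5 = 39.

Required subsidy s = $39 per unit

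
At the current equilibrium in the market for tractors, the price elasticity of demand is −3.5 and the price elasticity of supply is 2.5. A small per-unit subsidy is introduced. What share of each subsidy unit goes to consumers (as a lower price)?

Consumer share = 5/12

For a small subsidy around the equilibrium, the benefit split depends on the relative slopes, which at a point are proportional to the elasticities.
Buyer share = εs/(εs + |εd|) = 2.5/(2.5 + 3.5) = 5/12; seller share = |εd|/(εs + |εd|) = 7/12.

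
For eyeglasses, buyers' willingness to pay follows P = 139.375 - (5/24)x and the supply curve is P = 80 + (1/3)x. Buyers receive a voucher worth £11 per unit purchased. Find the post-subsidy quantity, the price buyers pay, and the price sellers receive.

x' = 1689/13; buyers pay 1460/13; sellers receive 1603/13

Pre-subsidy: 139.375 - (5/24)x = 80 + (1/3)x gives x* = 1425/13 and P* = 1515/13.
With the rebate, buyers effectively pay Pb = Ps − 11, where Ps is the price sellers receive.
On the curves, Pb = 139.375 - (5/24)x and Ps = 80 + (1/3)x; the wedge Ps − Pb = 11 gives 80 + (1/3)x − (139.375 - (5/24)x) = 11, so x' = 1689/13.
Then Pb = 139.375 − (5/24)·(1689/13) = 1460/13 and Ps = 80 + (1/3)·(1689/13) = 1603/13.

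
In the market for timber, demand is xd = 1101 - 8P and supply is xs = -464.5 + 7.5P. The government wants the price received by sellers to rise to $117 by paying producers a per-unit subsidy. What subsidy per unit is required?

Required subsidy s = $31 per unit

At a seller price of 117, quantity supplied is -464.5 + 7.5·117 = 413.
Buyers absorb 413 only when they pay Pb with 1101 − 8·Pb = 413, i.e. Pb = 86.
s = Ps − Pb = 117 − 86 = 31.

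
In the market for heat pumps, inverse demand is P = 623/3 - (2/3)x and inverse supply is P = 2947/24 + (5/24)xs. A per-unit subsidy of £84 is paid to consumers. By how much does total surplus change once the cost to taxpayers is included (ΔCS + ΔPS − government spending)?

Net change in total surplus = -£4032

Pre-subsidy: 623/3 - (2/3)x = 2947/24 + (5/24)x gives x* = 97 and P* = 143.
With the rebate, buyers effectively pay Pb = Ps − 84, where Ps is the price sellers receive.
On the curves, Pb = 623/3 - (2/3)x and Ps = 2947/24 + (5/24)x; the wedge Ps − Pb = 84 gives 2947/24 + (5/24)x − (623/3 - (2/3)x) = 84, so x' = 193.
Then Pb = 623/3 − (2/3)·193 = 79 and Ps = 2947/24 + (5/24)·193 = 163.
ΔCS = ½(97 + 193)(143 − 79) = 9280; ΔPS = ½(97 + 193)(163 − 143) = 2900.
Government spending = 84 × 193 = 16212.
Net change = 9280 + 2900 − 16212 = -4032. The loss equals the DWL triangle ½·84·96.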